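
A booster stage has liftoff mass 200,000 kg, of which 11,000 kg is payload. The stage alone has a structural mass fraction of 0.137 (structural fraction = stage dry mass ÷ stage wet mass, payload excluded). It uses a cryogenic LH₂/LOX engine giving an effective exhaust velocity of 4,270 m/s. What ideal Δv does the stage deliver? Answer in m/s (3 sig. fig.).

Stage wet mass = m₀ − payload = 200,000 − 11,000 = 189,000 kg.
Stage dry mass = ε × stage wet mass = 0.137 × 189,000 = 25,893 kg.
Burnout mass m_f = stage dry + payload = 25,893 + 11,000 = 36,893 kg.
Rocket equation: Δv = v_e · ln(200,000/36,893) = 4270.0 × ln(5.421) = 4270.0 × 1.6903 ≈ 7218 m/s.

Δv ≈ 7220 m/s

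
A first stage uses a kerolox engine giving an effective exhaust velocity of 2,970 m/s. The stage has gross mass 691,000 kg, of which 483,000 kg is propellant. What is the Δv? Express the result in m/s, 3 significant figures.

Δv ≈ 3570 m/s

m_f = m₀ − m_prop = 691,000 − 483,000 = 208,000 kg.
Δv = v_e · ln(m₀/m_f) = 2970.0 × ln(3.322) = 2970.0 × 1.2006 ≈ 3565.8 m/s.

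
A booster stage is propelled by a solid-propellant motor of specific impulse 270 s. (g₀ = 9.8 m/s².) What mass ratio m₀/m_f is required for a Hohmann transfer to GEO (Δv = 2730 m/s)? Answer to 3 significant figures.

v_e = Isp · g₀ = 270 × 9.8 = 2646.0 m/s.
By the Tsiolkovsky rocket equation, m₀/m_f = exp(Δv / v_e) = exp(2730 / 2646.0) = exp(1.0317) = 2.8060.

mass ratio ≈ 2.81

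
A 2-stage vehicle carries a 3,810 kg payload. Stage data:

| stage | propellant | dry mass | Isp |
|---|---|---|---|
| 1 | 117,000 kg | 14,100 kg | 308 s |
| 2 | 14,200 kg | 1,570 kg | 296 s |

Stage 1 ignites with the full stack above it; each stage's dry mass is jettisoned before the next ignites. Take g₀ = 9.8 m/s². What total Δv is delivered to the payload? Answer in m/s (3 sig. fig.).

Δv ≈ 8270 m/s

Ignition mass of stage 1 = 117,000+14,100 + 14,200+1,570 + 3,810 = 150,680 kg.
Stage 1: m₀ = 150,680 kg, m_f = 150,680 − 117,000 = 33,680 kg; Δv = 308×9.8×ln(4.474) = 3018.4×1.4983 ≈ 4522 m/s.
Stage 2: m₀ = 19,580 kg, m_f = 19,580 − 14,200 = 5,380 kg; Δv = 296×9.8×ln(3.639) = 2900.8×1.2918 ≈ 3747 m/s.
Total Δv = 4522 + 3747 = 8269 m/s.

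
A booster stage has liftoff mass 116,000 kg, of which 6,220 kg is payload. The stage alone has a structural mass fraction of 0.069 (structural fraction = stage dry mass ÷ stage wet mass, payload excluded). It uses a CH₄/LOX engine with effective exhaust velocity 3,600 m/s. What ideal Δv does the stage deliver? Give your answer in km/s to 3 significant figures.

Δv ≈ 7.67 km/s

Stage wet mass = m₀ − payload = 116,000 − 6,220 = 109,780 kg.
Stage dry mass = ε × stage wet mass = 0.069 × 109,780 = 7,574.82 kg.
Burnout mass m_f = stage dry + payload = 7,574.82 + 6,220 = 13,794.82 kg.
Using Δv = v_e ln(m₀/m_f): Δv = v_e · ln(116,000/13,794.82) = 3600.0 × ln(8.409) = 3600.0 × 2.1293 ≈ 7665 m/s.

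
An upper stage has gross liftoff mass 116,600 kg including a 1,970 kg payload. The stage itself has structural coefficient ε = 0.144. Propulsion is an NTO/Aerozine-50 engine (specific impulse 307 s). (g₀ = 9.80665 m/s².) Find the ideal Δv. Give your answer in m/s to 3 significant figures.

Δv ≈ 5550 m/s

Stage wet mass = m₀ − payload = 116,600 − 1,970 = 114,630 kg.
Stage dry mass = ε × stage wet mass = 0.144 × 114,630 = 16,506.7 kg.
Burnout mass m_f = stage dry + payload = 16,506.7 + 1,970 = 18,476.7 kg.
v_e = Isp · g₀ = 307 × 9.80665 = 3010.6 m/s.
Using Δv = v_e ln(m₀/m_f): Δv = v_e · ln(116,600/18,476.7) = 3010.6 × ln(6.311) = 3010.6 × 1.8422 ≈ 5546 m/s.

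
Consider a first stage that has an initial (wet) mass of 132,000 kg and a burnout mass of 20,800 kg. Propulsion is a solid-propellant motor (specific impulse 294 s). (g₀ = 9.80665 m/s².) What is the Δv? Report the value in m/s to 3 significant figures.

Δv ≈ 5330 m/s

v_e = Isp · g₀ = 294 × 9.80665 = 2883.2 m/s.
By the Tsiolkovsky rocket equation, Δv = v_e · ln(m₀/m_f) = 2883.2 × ln(6.346) = 2883.2 × 1.8478 ≈ 5327.6 m/s.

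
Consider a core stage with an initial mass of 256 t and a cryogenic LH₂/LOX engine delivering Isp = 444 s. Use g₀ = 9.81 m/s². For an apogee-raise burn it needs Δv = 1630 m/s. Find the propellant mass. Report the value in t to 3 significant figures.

v_e = Isp · g₀ = 444 × 9.81 = 4355.6 m/s.
By the Tsiolkovsky rocket equation, m₀/m_f = exp(Δv / v_e) = exp(1630 / 4355.6) = exp(0.3742) = 1.4539.
m_f = 256 / 1.4539 = 176.078 t, so propellant = m₀ − m_f = 256 − 176.078 = 79.922 t.

propellant mass ≈ 79.9 t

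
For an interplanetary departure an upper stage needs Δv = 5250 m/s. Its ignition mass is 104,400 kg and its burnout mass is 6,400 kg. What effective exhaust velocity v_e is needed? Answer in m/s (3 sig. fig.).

ln(m₀/m_f) = ln(104400/6400) = ln(16.31) = 2.7919.
v_e = Δv / ln(m₀/m_f) = 5250 / 2.7919 = 1880.4 m/s.

v_e ≈ 1880 m/s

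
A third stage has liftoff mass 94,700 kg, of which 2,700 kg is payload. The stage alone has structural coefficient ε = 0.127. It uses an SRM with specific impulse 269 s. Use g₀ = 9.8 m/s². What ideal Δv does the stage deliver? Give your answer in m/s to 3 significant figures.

Stage wet mass = m₀ − payload = 94,700 − 2,700 = 92,000 kg.
Stage dry mass = ε × stage wet mass = 0.127 × 92,000 = 11,684 kg.
Burnout mass m_f = stage dry + payload = 11,684 + 2,700 = 14,384 kg.
v_e = Isp · g₀ = 269 × 9.8 = 2636.2 m/s.
From the ideal rocket equation, Δv = v_e · ln(94,700/14,384) = 2636.2 × ln(6.584) = 2636.2 × 1.8846 ≈ 4968 m/s.

Δv ≈ 4970 m/s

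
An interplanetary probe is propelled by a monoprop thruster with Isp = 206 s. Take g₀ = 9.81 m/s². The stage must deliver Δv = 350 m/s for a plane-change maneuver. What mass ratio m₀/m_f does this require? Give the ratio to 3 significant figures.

mass ratio ≈ 1.19

v_e = Isp · g₀ = 206 × 9.81 = 2020.9 m/s.
By the Tsiolkovsky rocket equation, m₀/m_f = exp(Δv / v_e) = exp(350 / 2020.9) = exp(0.1732) = 1.1891.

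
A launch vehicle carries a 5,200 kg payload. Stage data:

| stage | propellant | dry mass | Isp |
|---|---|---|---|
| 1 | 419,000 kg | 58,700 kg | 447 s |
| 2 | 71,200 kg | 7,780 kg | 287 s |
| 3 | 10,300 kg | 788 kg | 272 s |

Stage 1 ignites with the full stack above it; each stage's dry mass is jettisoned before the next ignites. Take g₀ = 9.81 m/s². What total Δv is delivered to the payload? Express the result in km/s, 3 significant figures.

Ignition mass of stage 1 = 419,000+58,700 + 71,200+7,780 + 10,300+788 + 5,200 = 572,968 kg.
Stage 1: m₀ = 572,968 kg, m_f = 572,968 − 419,000 = 153,968 kg; Δv = 447×9.81×ln(3.721) = 4385.1×1.3141 ≈ 5762 m/s.
Stage 2: m₀ = 95,268 kg, m_f = 95,268 − 71,200 = 24,068 kg; Δv = 287×9.81×ln(3.958) = 2815.5×1.3758 ≈ 3874 m/s.
Stage 3: m₀ = 16,288 kg, m_f = 16,288 − 10,300 = 5,988 kg; Δv = 272×9.81×ln(2.72) = 2668.3×1.0007 ≈ 2670 m/s.
Total Δv = 5762 + 3874 + 2670 = 12306 m/s.

Δv ≈ 12.3 km/s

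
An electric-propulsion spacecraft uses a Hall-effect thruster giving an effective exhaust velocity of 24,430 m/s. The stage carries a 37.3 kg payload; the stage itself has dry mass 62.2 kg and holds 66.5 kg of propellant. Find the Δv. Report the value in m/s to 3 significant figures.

Δv ≈ 12500 m/s

m₀ = payload + dry + propellant = 37.3 + 62.2 + 66.5 = 166 kg.
m_f = payload + dry = 37.3 + 62.2 = 99.5 kg.
By the Tsiolkovsky rocket equation, Δv = v_e · ln(m₀/m_f) = 24430.0 × ln(1.668) = 24430.0 × 0.5118 ≈ 12504.0 m/s.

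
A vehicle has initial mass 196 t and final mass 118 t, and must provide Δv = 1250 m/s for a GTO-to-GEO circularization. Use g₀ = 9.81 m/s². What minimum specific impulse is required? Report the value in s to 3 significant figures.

Isp ≈ 251 s

ln(m₀/m_f) = ln(196000/118000) = ln(1.661) = 0.5074.
By the Tsiolkovsky rocket equation, v_e = Δv / ln(m₀/m_f) = 1250 / 0.5074 = 2463.4 m/s.
Isp = v_e / g₀ = 2463.4 / 9.81 = 251.1 s.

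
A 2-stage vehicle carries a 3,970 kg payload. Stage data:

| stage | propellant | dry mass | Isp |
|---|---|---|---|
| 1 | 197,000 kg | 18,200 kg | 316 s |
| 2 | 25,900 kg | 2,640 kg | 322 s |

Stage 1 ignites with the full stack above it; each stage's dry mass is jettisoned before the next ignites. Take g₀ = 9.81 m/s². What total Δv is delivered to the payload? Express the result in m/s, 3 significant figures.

Δv ≈ 9950 m/s

Ignition mass of stage 1 = 197,000+18,200 + 25,900+2,640 + 3,970 = 247,710 kg.
Stage 1: m₀ = 247,710 kg, m_f = 247,710 − 197,000 = 50,710 kg; Δv = 316×9.81×ln(4.885) = 3100.0×1.5861 ≈ 4917 m/s.
Stage 2: m₀ = 32,510 kg, m_f = 32,510 − 25,900 = 6,610 kg; Δv = 322×9.81×ln(4.918) = 3158.8×1.5930 ≈ 5032 m/s.
Total Δv = 4917 + 5032 = 9949 m/s.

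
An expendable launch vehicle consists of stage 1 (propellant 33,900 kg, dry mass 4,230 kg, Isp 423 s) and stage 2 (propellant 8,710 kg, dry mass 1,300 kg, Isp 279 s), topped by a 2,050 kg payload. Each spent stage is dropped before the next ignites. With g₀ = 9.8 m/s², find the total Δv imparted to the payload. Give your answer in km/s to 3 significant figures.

Ignition mass of stage 1 = 33,900+4,230 + 8,710+1,300 + 2,050 = 50,190 kg.
Stage 1: m₀ = 50,190 kg, m_f = 50,190 − 33,900 = 16,290 kg; Δv = 423×9.8×ln(3.081) = 4145.4×1.1253 ≈ 4665 m/s.
Stage 2: m₀ = 12,060 kg, m_f = 12,060 − 8,710 = 3,350 kg; Δv = 279×9.8×ln(3.6) = 2734.2×1.2809 ≈ 3502 m/s.
Total Δv = 4665 + 3502 = 8167 m/s.

Δv ≈ 8.17 km/s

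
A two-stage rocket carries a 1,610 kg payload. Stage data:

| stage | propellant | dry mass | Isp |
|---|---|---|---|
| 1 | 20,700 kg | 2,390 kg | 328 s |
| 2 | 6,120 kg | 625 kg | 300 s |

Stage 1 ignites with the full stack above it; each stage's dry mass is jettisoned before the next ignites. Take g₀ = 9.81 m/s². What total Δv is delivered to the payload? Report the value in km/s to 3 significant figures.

Δv ≈ 7.34 km/s

Ignition mass of stage 1 = 20,700+2,390 + 6,120+625 + 1,610 = 31,445 kg.
Stage 1: m₀ = 31,445 kg, m_f = 31,445 − 20,700 = 10,745 kg; Δv = 328×9.81×ln(2.926) = 3217.7×1.0738 ≈ 3455 m/s.
Stage 2: m₀ = 8,355 kg, m_f = 8,355 − 6,120 = 2,235 kg; Δv = 300×9.81×ln(3.738) = 2943.0×1.3186 ≈ 3881 m/s.
Total Δv = 3455 + 3881 = 7336 m/s.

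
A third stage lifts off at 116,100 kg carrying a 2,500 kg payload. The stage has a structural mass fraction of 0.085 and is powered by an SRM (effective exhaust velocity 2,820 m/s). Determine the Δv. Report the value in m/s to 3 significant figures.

Δv ≈ 6360 m/s

Stage wet mass = m₀ − payload = 116,100 − 2,500 = 113,600 kg.
Stage dry mass = ε × stage wet mass = 0.085 × 113,600 = 9,656 kg.
Burnout mass m_f = stage dry + payload = 9,656 + 2,500 = 12,156 kg.
From the ideal rocket equation, Δv = v_e · ln(116,100/12,156) = 2820.0 × ln(9.551) = 2820.0 × 2.2566 ≈ 6364 m/s.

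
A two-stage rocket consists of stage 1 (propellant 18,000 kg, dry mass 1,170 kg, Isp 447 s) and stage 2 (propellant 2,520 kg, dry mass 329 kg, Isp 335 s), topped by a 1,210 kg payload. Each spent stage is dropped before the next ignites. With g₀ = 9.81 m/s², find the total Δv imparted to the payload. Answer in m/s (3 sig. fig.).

Ignition mass of stage 1 = 18,000+1,170 + 2,520+329 + 1,210 = 23,229 kg.
Stage 1: m₀ = 23,229 kg, m_f = 23,229 − 18,000 = 5,229 kg; Δv = 447×9.81×ln(4.442) = 4385.1×1.4912 ≈ 6539 m/s.
Stage 2: m₀ = 4,059 kg, m_f = 4,059 − 2,520 = 1,539 kg; Δv = 335×9.81×ln(2.637) = 3286.4×0.9698 ≈ 3187 m/s.
Total Δv = 6539 + 3187 = 9726 m/s.

Δv ≈ 9730 m/s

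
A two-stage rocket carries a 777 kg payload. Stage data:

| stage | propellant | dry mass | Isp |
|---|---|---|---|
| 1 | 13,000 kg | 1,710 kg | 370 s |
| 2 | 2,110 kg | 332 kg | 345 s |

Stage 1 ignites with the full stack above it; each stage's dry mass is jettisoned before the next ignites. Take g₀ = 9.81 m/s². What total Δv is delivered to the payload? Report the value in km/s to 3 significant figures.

Δv ≈ 8.29 km/s

Ignition mass of stage 1 = 13,000+1,710 + 2,110+332 + 777 = 17,929 kg.
Stage 1: m₀ = 17,929 kg, m_f = 17,929 − 13,000 = 4,929 kg; Δv = 370×9.81×ln(3.637) = 3629.7×1.2913 ≈ 4687 m/s.
Stage 2: m₀ = 3,219 kg, m_f = 3,219 − 2,110 = 1,109 kg; Δv = 345×9.81×ln(2.903) = 3384.5×1.0656 ≈ 3607 m/s.
Total Δv = 4687 + 3607 = 8294 m/s.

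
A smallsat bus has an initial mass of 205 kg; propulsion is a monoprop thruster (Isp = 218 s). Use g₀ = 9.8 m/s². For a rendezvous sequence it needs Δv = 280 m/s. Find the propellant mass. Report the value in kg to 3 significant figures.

v_e = Isp · g₀ = 218 × 9.8 = 2136.4 m/s.
By the Tsiolkovsky rocket equation, m₀/m_f = exp(Δv / v_e) = exp(280 / 2136.4) = exp(0.1311) = 1.1400.
m_f = 205 / 1.1400 = 179.825 kg, so propellant = m₀ − m_f = 205 − 179.825 = 25.175 kg.

propellant mass ≈ 25.2 kg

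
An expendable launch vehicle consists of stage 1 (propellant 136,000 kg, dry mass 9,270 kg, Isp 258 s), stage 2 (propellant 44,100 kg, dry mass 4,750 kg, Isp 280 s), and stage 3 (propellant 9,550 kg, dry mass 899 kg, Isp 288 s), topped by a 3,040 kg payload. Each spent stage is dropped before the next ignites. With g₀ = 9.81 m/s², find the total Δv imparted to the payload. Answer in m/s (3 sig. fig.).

Ignition mass of stage 1 = 136,000+9,270 + 44,100+4,750 + 9,550+899 + 3,040 = 207,609 kg.
Stage 1: m₀ = 207,609 kg, m_f = 207,609 − 136,000 = 71,609 kg; Δv = 258×9.81×ln(2.899) = 2531.0×1.0644 ≈ 2694 m/s.
Stage 2: m₀ = 62,339 kg, m_f = 62,339 − 44,100 = 18,239 kg; Δv = 280×9.81×ln(3.418) = 2746.8×1.2290 ≈ 3376 m/s.
Stage 3: m₀ = 13,489 kg, m_f = 13,489 − 9,550 = 3,939 kg; Δv = 288×9.81×ln(3.424) = 2825.3×1.2309 ≈ 3478 m/s.
Total Δv = 2694 + 3376 + 3478 = 9548 m/s.

Δv ≈ 9550 m/s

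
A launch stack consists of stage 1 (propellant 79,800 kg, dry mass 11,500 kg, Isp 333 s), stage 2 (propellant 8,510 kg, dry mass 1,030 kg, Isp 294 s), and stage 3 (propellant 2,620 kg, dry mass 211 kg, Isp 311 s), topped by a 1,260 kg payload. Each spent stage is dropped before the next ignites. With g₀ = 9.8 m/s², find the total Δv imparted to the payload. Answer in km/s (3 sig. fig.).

Δv ≈ 10.6 km/s

Ignition mass of stage 1 = 79,800+11,500 + 8,510+1,030 + 2,620+211 + 1,260 = 104,931 kg.
Stage 1: m₀ = 104,931 kg, m_f = 104,931 − 79,800 = 25,131 kg; Δv = 333×9.8×ln(4.175) = 3263.4×1.4292 ≈ 4664 m/s.
Stage 2: m₀ = 13,631 kg, m_f = 13,631 − 8,510 = 5,121 kg; Δv = 294×9.8×ln(2.662) = 2881.2×0.9790 ≈ 2821 m/s.
Stage 3: m₀ = 4,091 kg, m_f = 4,091 − 2,620 = 1,471 kg; Δv = 311×9.8×ln(2.781) = 3047.8×1.0228 ≈ 3117 m/s.
Total Δv = 4664 + 2821 + 3117 = 10602 m/s.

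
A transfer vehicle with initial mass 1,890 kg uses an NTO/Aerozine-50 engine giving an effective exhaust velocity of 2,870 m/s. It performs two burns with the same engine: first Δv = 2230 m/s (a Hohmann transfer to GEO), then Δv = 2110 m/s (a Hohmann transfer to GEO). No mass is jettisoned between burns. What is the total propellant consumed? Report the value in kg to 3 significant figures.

After the first burn: m = 1890 × exp(−2230/2870.0) = 1890 × 0.45978 = 868.984 kg.
After the second burn: m = 868.984 × exp(−2110/2870.0) = 868.984 × 0.47941 = 416.6 kg.
Total propellant = m₀ − m_final = 1890 − 416.6 = 1,473.4 kg.

total propellant consumed ≈ 1470 kg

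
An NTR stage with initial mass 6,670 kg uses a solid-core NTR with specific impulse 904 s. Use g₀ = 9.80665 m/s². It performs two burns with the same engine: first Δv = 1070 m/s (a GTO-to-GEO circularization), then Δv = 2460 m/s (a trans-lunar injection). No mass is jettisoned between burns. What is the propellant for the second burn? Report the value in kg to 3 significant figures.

v_e = Isp · g₀ = 904 × 9.80665 = 8865.2 m/s.
After the first burn: m = 6670 × exp(−1070/8865.2) = 6670 × 0.88630 = 5,911.62 kg.
After the second burn: m = 5,911.62 × exp(−2460/8865.2) = 5,911.62 × 0.75768 = 4,479.12 kg.
Second-burn propellant = 5,911.62 − 4,479.12 = 1,432.5 kg.

propellant for the second burn ≈ 1430 kg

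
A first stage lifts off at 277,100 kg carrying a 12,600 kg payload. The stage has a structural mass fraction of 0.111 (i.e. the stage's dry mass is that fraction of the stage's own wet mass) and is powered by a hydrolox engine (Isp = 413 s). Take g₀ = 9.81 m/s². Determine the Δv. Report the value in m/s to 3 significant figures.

Stage wet mass = m₀ − payload = 277,100 − 12,600 = 264,500 kg.
Stage dry mass = ε × stage wet mass = 0.111 × 264,500 = 29,359.5 kg.
Burnout mass m_f = stage dry + payload = 29,359.5 + 12,600 = 41,959.5 kg.
v_e = Isp · g₀ = 413 × 9.81 = 4051.5 m/s.
Δv = v_e · ln(277,100/41,959.5) = 4051.5 × ln(6.604) = 4051.5 × 1.8877 ≈ 7648 m/s.

Δv ≈ 7650 m/s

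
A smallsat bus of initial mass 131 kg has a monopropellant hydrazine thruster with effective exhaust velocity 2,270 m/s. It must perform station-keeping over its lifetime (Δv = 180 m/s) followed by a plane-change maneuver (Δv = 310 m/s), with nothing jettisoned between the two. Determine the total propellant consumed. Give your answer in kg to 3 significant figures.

total propellant consumed ≈ 25.4 kg

After the first burn: m = 131 × exp(−180/2270.0) = 131 × 0.92377 = 121.014 kg.
After the second burn: m = 121.014 × exp(−310/2270.0) = 121.014 × 0.87235 = 105.567 kg.
Total propellant = m₀ − m_final = 131 − 105.567 = 25.433 kg.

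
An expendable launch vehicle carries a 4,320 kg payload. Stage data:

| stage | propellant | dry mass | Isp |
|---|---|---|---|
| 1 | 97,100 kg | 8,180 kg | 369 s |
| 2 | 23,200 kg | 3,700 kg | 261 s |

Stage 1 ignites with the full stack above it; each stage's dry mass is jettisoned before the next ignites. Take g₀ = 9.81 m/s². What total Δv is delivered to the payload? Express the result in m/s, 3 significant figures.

Δv ≈ 7980 m/s

Ignition mass of stage 1 = 97,100+8,180 + 23,200+3,700 + 4,320 = 136,500 kg.
Stage 1: m₀ = 136,500 kg, m_f = 136,500 − 97,100 = 39,400 kg; Δv = 369×9.81×ln(3.464) = 3619.9×1.2426 ≈ 4498 m/s.
Stage 2: m₀ = 31,220 kg, m_f = 31,220 − 23,200 = 8,020 kg; Δv = 261×9.81×ln(3.893) = 2560.4×1.3591 ≈ 3480 m/s.
Total Δv = 4498 + 3480 = 7978 m/s.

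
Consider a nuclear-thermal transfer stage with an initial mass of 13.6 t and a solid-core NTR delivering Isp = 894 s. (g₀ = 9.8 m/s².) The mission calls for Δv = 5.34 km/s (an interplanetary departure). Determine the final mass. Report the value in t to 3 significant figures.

final mass ≈ 7.39 t

v_e = Isp · g₀ = 894 × 9.8 = 8761.2 m/s.
Using Δv = v_e ln(m₀/m_f): m₀/m_f = exp(Δv / v_e) = exp(5340 / 8761.2) = exp(0.6095) = 1.8395.
m_f = m₀ / 1.8395 = 13.6 / 1.8395 = 7.39331 t.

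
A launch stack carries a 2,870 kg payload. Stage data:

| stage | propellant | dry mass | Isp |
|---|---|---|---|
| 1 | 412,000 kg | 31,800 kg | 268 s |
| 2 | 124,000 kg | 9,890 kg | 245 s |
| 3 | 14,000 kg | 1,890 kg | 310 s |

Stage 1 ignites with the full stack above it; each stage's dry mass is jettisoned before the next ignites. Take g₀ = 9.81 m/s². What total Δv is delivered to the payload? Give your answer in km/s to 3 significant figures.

Ignition mass of stage 1 = 412,000+31,800 + 124,000+9,890 + 14,000+1,890 + 2,870 = 596,450 kg.
Stage 1: m₀ = 596,450 kg, m_f = 596,450 − 412,000 = 184,450 kg; Δv = 268×9.81×ln(3.234) = 2629.1×1.1736 ≈ 3086 m/s.
Stage 2: m₀ = 152,650 kg, m_f = 152,650 − 124,000 = 28,650 kg; Δv = 245×9.81×ln(5.328) = 2403.5×1.6730 ≈ 4021 m/s.
Stage 3: m₀ = 18,760 kg, m_f = 18,760 − 14,000 = 4,760 kg; Δv = 310×9.81×ln(3.941) = 3041.1×1.3715 ≈ 4171 m/s.
Total Δv = 3086 + 4021 + 4171 = 11278 m/s.

Δv ≈ 11.3 km/s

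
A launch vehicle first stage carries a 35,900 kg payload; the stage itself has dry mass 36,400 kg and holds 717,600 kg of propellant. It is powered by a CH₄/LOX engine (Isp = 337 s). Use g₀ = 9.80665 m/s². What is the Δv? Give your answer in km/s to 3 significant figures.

v_e = Isp · g₀ = 337 × 9.80665 = 3304.8 m/s.
m₀ = payload + dry + propellant = 35,900 + 36,400 + 717,600 = 789,900 kg.
m_f = payload + dry = 35,900 + 36,400 = 72,300 kg.
From the ideal rocket equation, Δv = v_e · ln(m₀/m_f) = 3304.8 × ln(10.93) = 3304.8 × 2.3911 ≈ 7902.1 m/s.

Δv ≈ 7.90 km/s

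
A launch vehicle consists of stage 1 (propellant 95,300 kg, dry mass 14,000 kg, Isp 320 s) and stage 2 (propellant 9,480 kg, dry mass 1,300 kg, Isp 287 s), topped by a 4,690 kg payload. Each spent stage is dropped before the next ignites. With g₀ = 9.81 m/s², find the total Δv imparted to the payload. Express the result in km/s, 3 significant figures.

Ignition mass of stage 1 = 95,300+14,000 + 9,480+1,300 + 4,690 = 124,770 kg.
Stage 1: m₀ = 124,770 kg, m_f = 124,770 − 95,300 = 29,470 kg; Δv = 320×9.81×ln(4.234) = 3139.2×1.4431 ≈ 4530 m/s.
Stage 2: m₀ = 15,470 kg, m_f = 15,470 − 9,480 = 5,990 kg; Δv = 287×9.81×ln(2.583) = 2815.5×0.9488 ≈ 2671 m/s.
Total Δv = 4530 + 2671 = 7201 m/s.

Δv ≈ 7.20 km/s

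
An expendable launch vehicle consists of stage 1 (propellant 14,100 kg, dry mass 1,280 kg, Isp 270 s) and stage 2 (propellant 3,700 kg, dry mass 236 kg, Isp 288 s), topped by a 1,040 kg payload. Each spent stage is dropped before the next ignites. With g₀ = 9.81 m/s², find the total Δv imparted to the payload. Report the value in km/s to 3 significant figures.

Δv ≈ 6.97 km/s

Ignition mass of stage 1 = 14,100+1,280 + 3,700+236 + 1,040 = 20,356 kg.
Stage 1: m₀ = 20,356 kg, m_f = 20,356 − 14,100 = 6,256 kg; Δv = 270×9.81×ln(3.254) = 2648.7×1.1798 ≈ 3125 m/s.
Stage 2: m₀ = 4,976 kg, m_f = 4,976 − 3,700 = 1,276 kg; Δv = 288×9.81×ln(3.9) = 2825.3×1.3609 ≈ 3845 m/s.
Total Δv = 3125 + 3845 = 6970 m/s.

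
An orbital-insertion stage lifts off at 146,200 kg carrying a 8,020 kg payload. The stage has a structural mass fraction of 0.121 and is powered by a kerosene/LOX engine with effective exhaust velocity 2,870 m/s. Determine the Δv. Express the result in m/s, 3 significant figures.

Stage wet mass = m₀ − payload = 146,200 − 8,020 = 138,180 kg.
Stage dry mass = ε × stage wet mass = 0.121 × 138,180 = 16,719.8 kg.
Burnout mass m_f = stage dry + payload = 16,719.8 + 8,020 = 24,739.8 kg.
Δv = v_e · ln(146,200/24,739.8) = 2870.0 × ln(5.91) = 2870.0 × 1.7766 ≈ 5099 m/s.

Δv ≈ 5100 m/s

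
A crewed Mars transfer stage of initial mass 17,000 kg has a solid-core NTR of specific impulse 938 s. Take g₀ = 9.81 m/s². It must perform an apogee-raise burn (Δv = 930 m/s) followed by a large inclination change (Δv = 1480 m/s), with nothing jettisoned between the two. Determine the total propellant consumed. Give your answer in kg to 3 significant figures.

total propellant consumed ≈ 3920 kg

v_e = Isp · g₀ = 938 × 9.81 = 9201.8 m/s.
After the first burn: m = 17000 × exp(−930/9201.8) = 17000 × 0.90387 = 15,365.8 kg.
After the second burn: m = 15,365.8 × exp(−1480/9201.8) = 15,365.8 × 0.85143 = 13,082.9 kg.
Total propellant = m₀ − m_final = 17000 − 13,082.9 = 3,917.1 kg.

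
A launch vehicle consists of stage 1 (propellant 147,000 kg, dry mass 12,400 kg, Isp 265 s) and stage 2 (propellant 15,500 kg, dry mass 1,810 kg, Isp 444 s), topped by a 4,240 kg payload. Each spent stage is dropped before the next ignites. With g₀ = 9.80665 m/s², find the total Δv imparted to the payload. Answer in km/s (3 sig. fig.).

Ignition mass of stage 1 = 147,000+12,400 + 15,500+1,810 + 4,240 = 180,950 kg.
Stage 1: m₀ = 180,950 kg, m_f = 180,950 − 147,000 = 33,950 kg; Δv = 265×9.80665×ln(5.33) = 2598.8×1.6733 ≈ 4349 m/s.
Stage 2: m₀ = 21,550 kg, m_f = 21,550 − 15,500 = 6,050 kg; Δv = 444×9.80665×ln(3.562) = 4354.2×1.2703 ≈ 5531 m/s.
Total Δv = 4349 + 5531 = 9880 m/s.

Δv ≈ 9.88 km/s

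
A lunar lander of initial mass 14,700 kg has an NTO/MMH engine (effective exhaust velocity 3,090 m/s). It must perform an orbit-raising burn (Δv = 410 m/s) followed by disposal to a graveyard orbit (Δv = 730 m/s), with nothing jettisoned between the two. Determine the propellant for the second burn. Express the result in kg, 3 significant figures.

propellant for the second burn ≈ 2710 kg

After the first burn: m = 14700 × exp(−410/3090.0) = 14700 × 0.87574 = 12,873.4 kg.
After the second burn: m = 12,873.4 × exp(−730/3090.0) = 12,873.4 × 0.78959 = 10,164.7 kg.
Second-burn propellant = 12,873.4 − 10,164.7 = 2,708.7 kg.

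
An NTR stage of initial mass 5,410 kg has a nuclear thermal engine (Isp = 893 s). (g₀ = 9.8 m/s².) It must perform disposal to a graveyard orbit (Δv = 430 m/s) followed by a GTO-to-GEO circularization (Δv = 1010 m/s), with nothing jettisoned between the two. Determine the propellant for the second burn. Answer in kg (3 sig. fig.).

propellant for the second burn ≈ 561 kg

v_e = Isp · g₀ = 893 × 9.8 = 8751.4 m/s.
After the first burn: m = 5410 × exp(−430/8751.4) = 5410 × 0.95205 = 5,150.59 kg.
After the second burn: m = 5,150.59 × exp(−1010/8751.4) = 5,150.59 × 0.89100 = 4,589.18 kg.
Second-burn propellant = 5,150.59 − 4,589.18 = 561.41 kg.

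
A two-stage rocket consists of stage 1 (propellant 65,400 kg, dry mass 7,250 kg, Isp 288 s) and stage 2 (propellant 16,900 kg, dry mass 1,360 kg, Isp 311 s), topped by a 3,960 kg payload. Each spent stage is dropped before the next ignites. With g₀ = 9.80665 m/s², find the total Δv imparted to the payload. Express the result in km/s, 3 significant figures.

Δv ≈ 7.66 km/s

Ignition mass of stage 1 = 65,400+7,250 + 16,900+1,360 + 3,960 = 94,870 kg.
Stage 1: m₀ = 94,870 kg, m_f = 94,870 − 65,400 = 29,470 kg; Δv = 288×9.80665×ln(3.219) = 2824.3×1.1691 ≈ 3302 m/s.
Stage 2: m₀ = 22,220 kg, m_f = 22,220 − 16,900 = 5,320 kg; Δv = 311×9.80665×ln(4.177) = 3049.9×1.4295 ≈ 4360 m/s.
Total Δv = 3302 + 4360 = 7662 m/s.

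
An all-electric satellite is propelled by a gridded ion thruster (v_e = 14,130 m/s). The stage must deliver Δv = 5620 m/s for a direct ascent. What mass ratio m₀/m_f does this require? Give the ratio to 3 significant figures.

Rocket equation: m₀/m_f = exp(Δv / v_e) = exp(5620 / 14130.0) = exp(0.3977) = 1.4885.

mass ratio ≈ 1.49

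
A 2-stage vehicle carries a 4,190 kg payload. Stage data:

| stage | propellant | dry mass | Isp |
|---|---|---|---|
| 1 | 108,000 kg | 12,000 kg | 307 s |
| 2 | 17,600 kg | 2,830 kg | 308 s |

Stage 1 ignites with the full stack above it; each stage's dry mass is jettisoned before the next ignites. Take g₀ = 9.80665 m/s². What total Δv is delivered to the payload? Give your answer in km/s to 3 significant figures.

Ignition mass of stage 1 = 108,000+12,000 + 17,600+2,830 + 4,190 = 144,620 kg.
Stage 1: m₀ = 144,620 kg, m_f = 144,620 − 108,000 = 36,620 kg; Δv = 307×9.80665×ln(3.949) = 3010.6×1.3735 ≈ 4135 m/s.
Stage 2: m₀ = 24,620 kg, m_f = 24,620 − 17,600 = 7,020 kg; Δv = 308×9.80665×ln(3.507) = 3020.4×1.2548 ≈ 3790 m/s.
Total Δv = 4135 + 3790 = 7925 m/s.

Δv ≈ 7.93 km/s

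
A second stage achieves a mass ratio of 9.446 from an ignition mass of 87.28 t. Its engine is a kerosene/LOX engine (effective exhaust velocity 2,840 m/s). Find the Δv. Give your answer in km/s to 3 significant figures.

Δv ≈ 6.38 km/s

From the ideal rocket equation, Δv = v_e · ln(9.446) = 2840.0 × 2.2456 ≈ 6377.5 m/s.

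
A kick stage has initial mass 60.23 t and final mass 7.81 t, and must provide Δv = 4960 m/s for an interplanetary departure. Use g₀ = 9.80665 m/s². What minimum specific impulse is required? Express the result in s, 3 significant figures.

ln(m₀/m_f) = ln(60230/7810) = ln(7.712) = 2.0428.
By the Tsiolkovsky rocket equation, v_e = Δv / ln(m₀/m_f) = 4960 / 2.0428 = 2428.1 m/s.
Isp = v_e / g₀ = 2428.1 / 9.80665 = 247.6 s.

Isp ≈ 248 s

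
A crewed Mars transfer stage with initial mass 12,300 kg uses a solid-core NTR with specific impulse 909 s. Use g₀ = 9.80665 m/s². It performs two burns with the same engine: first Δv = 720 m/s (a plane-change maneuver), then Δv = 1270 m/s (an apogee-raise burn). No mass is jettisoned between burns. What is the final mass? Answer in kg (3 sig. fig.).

final mass ≈ 9840 kg

v_e = Isp · g₀ = 909 × 9.80665 = 8914.2 m/s.
After the first burn: m = 12300 × exp(−720/8914.2) = 12300 × 0.92241 = 11,345.6 kg.
After the second burn: m = 11,345.6 × exp(−1270/8914.2) = 11,345.6 × 0.86721 = 9,839.02 kg.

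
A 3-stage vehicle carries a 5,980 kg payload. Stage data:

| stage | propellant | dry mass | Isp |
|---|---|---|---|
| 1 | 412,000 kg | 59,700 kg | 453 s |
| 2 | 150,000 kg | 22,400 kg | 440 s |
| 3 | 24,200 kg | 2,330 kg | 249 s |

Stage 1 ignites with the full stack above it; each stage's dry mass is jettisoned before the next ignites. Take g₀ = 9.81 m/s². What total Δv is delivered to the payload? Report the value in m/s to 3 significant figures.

Δv ≈ 13200 m/s

Ignition mass of stage 1 = 412,000+59,700 + 150,000+22,400 + 24,200+2,330 + 5,980 = 676,610 kg.
Stage 1: m₀ = 676,610 kg, m_f = 676,610 − 412,000 = 264,610 kg; Δv = 453×9.81×ln(2.557) = 4443.9×0.9388 ≈ 4172 m/s.
Stage 2: m₀ = 204,910 kg, m_f = 204,910 − 150,000 = 54,910 kg; Δv = 440×9.81×ln(3.732) = 4316.4×1.3169 ≈ 5684 m/s.
Stage 3: m₀ = 32,510 kg, m_f = 32,510 − 24,200 = 8,310 kg; Δv = 249×9.81×ln(3.912) = 2442.7×1.3641 ≈ 3332 m/s.
Total Δv = 4172 + 5684 + 3332 = 13188 m/s.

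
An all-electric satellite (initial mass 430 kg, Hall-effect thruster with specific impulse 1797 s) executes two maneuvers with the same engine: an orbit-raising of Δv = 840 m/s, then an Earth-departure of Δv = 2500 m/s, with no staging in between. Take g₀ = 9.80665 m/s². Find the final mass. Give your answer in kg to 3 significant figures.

v_e = Isp · g₀ = 1797 × 9.80665 = 17622.6 m/s.
After the first burn: m = 430 × exp(−840/17622.6) = 430 × 0.95345 = 409.984 kg.
After the second burn: m = 409.984 × exp(−2500/17622.6) = 409.984 × 0.86774 = 355.76 kg.

final mass ≈ 356 kg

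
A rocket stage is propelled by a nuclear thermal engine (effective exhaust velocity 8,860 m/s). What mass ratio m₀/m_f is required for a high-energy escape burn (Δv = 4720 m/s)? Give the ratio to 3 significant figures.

mass ratio ≈ 1.70

Using Δv = v_e ln(m₀/m_f): m₀/m_f = exp(Δv / v_e) = exp(4720 / 8860.0) = exp(0.5327) = 1.7036.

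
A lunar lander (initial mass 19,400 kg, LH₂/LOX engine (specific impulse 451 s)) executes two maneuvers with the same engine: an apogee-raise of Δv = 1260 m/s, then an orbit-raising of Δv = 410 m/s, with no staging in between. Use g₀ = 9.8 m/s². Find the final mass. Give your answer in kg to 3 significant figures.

v_e = Isp · g₀ = 451 × 9.8 = 4419.8 m/s.
After the first burn: m = 19400 × exp(−1260/4419.8) = 19400 × 0.75195 = 14,587.8 kg.
After the second burn: m = 14,587.8 × exp(−410/4419.8) = 14,587.8 × 0.91141 = 13,295.5 kg.

final mass ≈ 13300 kg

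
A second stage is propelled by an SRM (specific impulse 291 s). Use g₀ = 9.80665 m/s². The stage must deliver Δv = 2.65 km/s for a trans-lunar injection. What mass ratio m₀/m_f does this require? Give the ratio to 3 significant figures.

v_e = Isp · g₀ = 291 × 9.80665 = 2853.7 m/s.
From the ideal rocket equation, m₀/m_f = exp(Δv / v_e) = exp(2650 / 2853.7) = exp(0.9286) = 2.5310.

mass ratio ≈ 2.53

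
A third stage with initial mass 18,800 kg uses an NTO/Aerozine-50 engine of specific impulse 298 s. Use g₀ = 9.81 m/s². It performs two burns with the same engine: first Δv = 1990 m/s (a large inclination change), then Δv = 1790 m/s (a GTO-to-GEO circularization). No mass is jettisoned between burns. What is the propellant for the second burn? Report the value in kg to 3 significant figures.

propellant for the second burn ≈ 4360 kg

v_e = Isp · g₀ = 298 × 9.81 = 2923.4 m/s.
After the first burn: m = 18800 × exp(−1990/2923.4) = 18800 × 0.50625 = 9,517.5 kg.
After the second burn: m = 9,517.5 × exp(−1790/2923.4) = 9,517.5 × 0.54210 = 5,159.44 kg.
Second-burn propellant = 9,517.5 − 5,159.44 = 4,358.06 kg.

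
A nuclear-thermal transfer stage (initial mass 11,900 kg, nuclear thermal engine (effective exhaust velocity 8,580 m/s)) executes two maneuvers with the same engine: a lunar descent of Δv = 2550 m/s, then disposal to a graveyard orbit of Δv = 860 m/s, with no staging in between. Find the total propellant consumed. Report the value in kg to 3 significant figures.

After the first burn: m = 11900 × exp(−2550/8580.0) = 11900 × 0.74289 = 8,840.39 kg.
After the second burn: m = 8,840.39 × exp(−860/8580.0) = 8,840.39 × 0.90463 = 7,997.28 kg.
Total propellant = m₀ − m_final = 11900 − 7,997.28 = 3,902.72 kg.

total propellant consumed ≈ 3900 kg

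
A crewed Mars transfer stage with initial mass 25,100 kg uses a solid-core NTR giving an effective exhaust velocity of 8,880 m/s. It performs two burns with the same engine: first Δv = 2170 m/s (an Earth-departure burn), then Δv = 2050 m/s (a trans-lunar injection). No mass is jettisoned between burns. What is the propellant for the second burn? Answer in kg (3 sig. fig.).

propellant for the second burn ≈ 4050 kg

After the first burn: m = 25100 × exp(−2170/8880.0) = 25100 × 0.78320 = 19,658.3 kg.
After the second burn: m = 19,658.3 × exp(−2050/8880.0) = 19,658.3 × 0.79385 = 15,605.7 kg.
Second-burn propellant = 19,658.3 − 15,605.7 = 4,052.6 kg.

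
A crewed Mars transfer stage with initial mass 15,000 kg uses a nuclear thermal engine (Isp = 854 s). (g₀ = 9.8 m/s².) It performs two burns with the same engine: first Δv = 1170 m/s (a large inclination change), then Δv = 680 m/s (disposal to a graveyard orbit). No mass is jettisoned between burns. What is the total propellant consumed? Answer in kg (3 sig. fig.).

v_e = Isp · g₀ = 854 × 9.8 = 8369.2 m/s.
After the first burn: m = 15000 × exp(−1170/8369.2) = 15000 × 0.86953 = 13,043 kg.
After the second burn: m = 13,043 × exp(−680/8369.2) = 13,043 × 0.92196 = 12,025.1 kg.
Total propellant = m₀ − m_final = 15000 − 12,025.1 = 2,974.9 kg.

total propellant consumed ≈ 2970 kg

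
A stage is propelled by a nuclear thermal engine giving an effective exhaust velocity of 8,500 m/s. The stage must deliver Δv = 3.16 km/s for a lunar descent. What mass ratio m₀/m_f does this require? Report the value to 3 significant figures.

mass ratio ≈ 1.45

m₀/m_f = exp(Δv / v_e) = exp(3160 / 8500.0) = exp(0.3718) = 1.4503.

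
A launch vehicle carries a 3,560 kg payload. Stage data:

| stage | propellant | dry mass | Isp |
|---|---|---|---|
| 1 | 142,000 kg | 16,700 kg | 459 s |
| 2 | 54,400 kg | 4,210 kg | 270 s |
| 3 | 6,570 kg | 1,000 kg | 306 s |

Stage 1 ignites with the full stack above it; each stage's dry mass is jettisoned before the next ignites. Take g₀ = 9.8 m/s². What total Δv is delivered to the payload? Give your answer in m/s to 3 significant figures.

Δv ≈ 11100 m/s

Ignition mass of stage 1 = 142,000+16,700 + 54,400+4,210 + 6,570+1,000 + 3,560 = 228,440 kg.
Stage 1: m₀ = 228,440 kg, m_f = 228,440 − 142,000 = 86,440 kg; Δv = 459×9.8×ln(2.643) = 4498.2×0.9718 ≈ 4371 m/s.
Stage 2: m₀ = 69,740 kg, m_f = 69,740 − 54,400 = 15,340 kg; Δv = 270×9.8×ln(4.546) = 2646.0×1.5143 ≈ 4007 m/s.
Stage 3: m₀ = 11,130 kg, m_f = 11,130 − 6,570 = 4,560 kg; Δv = 306×9.8×ln(2.441) = 2998.8×0.8923 ≈ 2676 m/s.
Total Δv = 4371 + 4007 + 2676 = 11054 m/s.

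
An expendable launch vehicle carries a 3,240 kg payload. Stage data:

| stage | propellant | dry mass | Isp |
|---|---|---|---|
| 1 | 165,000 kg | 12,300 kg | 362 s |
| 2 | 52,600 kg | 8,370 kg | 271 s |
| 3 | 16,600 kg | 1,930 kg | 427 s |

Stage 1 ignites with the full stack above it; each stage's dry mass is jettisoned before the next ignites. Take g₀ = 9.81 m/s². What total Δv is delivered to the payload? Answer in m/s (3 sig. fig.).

Ignition mass of stage 1 = 165,000+12,300 + 52,600+8,370 + 16,600+1,930 + 3,240 = 260,040 kg.
Stage 1: m₀ = 260,040 kg, m_f = 260,040 − 165,000 = 95,040 kg; Δv = 362×9.81×ln(2.736) = 3551.2×1.0065 ≈ 3574 m/s.
Stage 2: m₀ = 82,740 kg, m_f = 82,740 − 52,600 = 30,140 kg; Δv = 271×9.81×ln(2.745) = 2658.5×1.0098 ≈ 2685 m/s.
Stage 3: m₀ = 21,770 kg, m_f = 21,770 − 16,600 = 5,170 kg; Δv = 427×9.81×ln(4.211) = 4188.9×1.4377 ≈ 6022 m/s.
Total Δv = 3574 + 2685 + 6022 = 12281 m/s.

Δv ≈ 12300 m/s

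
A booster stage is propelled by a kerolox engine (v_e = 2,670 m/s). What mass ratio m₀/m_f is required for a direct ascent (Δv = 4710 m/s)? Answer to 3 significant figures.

mass ratio ≈ 5.84

By the Tsiolkovsky rocket equation, m₀/m_f = exp(Δv / v_e) = exp(4710 / 2670.0) = exp(1.7640) = 5.8360.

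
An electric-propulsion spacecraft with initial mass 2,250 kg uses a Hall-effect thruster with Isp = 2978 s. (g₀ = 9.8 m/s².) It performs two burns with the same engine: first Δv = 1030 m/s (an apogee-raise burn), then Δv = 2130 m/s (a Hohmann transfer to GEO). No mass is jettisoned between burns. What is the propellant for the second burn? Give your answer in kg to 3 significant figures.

v_e = Isp · g₀ = 2978 × 9.8 = 29184.4 m/s.
After the first burn: m = 2250 × exp(−1030/29184.4) = 2250 × 0.96532 = 2,171.97 kg.
After the second burn: m = 2,171.97 × exp(−2130/29184.4) = 2,171.97 × 0.92962 = 2,019.11 kg.
Second-burn propellant = 2,171.97 − 2,019.11 = 152.86 kg.

propellant for the second burn ≈ 153 kg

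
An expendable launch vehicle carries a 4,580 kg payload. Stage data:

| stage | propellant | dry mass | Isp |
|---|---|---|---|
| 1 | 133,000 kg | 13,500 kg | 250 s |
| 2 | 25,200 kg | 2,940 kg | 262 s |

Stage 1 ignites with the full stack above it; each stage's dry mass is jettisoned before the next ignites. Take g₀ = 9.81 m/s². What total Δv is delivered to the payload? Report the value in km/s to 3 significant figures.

Ignition mass of stage 1 = 133,000+13,500 + 25,200+2,940 + 4,580 = 179,220 kg.
Stage 1: m₀ = 179,220 kg, m_f = 179,220 − 133,000 = 46,220 kg; Δv = 250×9.81×ln(3.878) = 2452.5×1.3552 ≈ 3324 m/s.
Stage 2: m₀ = 32,720 kg, m_f = 32,720 − 25,200 = 7,520 kg; Δv = 262×9.81×ln(4.351) = 2570.2×1.4704 ≈ 3779 m/s.
Total Δv = 3324 + 3779 = 7103 m/s.

Δv ≈ 7.10 km/s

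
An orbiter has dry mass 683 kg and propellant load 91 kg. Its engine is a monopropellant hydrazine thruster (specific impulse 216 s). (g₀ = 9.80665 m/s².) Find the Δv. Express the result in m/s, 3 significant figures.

v_e = Isp · g₀ = 216 × 9.80665 = 2118.2 m/s.
m₀ = m_dry + m_prop = 683 + 91 = 774 kg.
Using Δv = v_e ln(m₀/m_f): Δv = v_e · ln(m₀/m_f) = 2118.2 × ln(1.133) = 2118.2 × 0.1251 ≈ 264.9 m/s.

Δv ≈ 265 m/s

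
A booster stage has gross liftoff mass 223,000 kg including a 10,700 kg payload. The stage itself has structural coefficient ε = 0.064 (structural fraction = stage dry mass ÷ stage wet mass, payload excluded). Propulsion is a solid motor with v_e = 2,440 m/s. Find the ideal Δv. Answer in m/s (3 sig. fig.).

Δv ≈ 5410 m/s

Stage wet mass = m₀ − payload = 223,000 − 10,700 = 212,300 kg.
Stage dry mass = ε × stage wet mass = 0.064 × 212,300 = 13,587.2 kg.
Burnout mass m_f = stage dry + payload = 13,587.2 + 10,700 = 24,287.2 kg.
From the ideal rocket equation, Δv = v_e · ln(223,000/24,287.2) = 2440.0 × ln(9.182) = 2440.0 × 2.2172 ≈ 5410 m/s.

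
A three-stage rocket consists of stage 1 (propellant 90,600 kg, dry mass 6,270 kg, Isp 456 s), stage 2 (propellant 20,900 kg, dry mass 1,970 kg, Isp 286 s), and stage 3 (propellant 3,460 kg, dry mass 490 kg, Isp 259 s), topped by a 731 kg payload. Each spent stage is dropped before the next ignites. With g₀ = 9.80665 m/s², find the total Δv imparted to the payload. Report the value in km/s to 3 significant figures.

Δv ≈ 13.2 km/s

Ignition mass of stage 1 = 90,600+6,270 + 20,900+1,970 + 3,460+490 + 731 = 124,421 kg.
Stage 1: m₀ = 124,421 kg, m_f = 124,421 − 90,600 = 33,821 kg; Δv = 456×9.80665×ln(3.679) = 4471.8×1.3026 ≈ 5825 m/s.
Stage 2: m₀ = 27,551 kg, m_f = 27,551 − 20,900 = 6,651 kg; Δv = 286×9.80665×ln(4.142) = 2804.7×1.4213 ≈ 3986 m/s.
Stage 3: m₀ = 4,681 kg, m_f = 4,681 − 3,460 = 1,221 kg; Δv = 259×9.80665×ln(3.834) = 2539.9×1.3438 ≈ 3413 m/s.
Total Δv = 5825 + 3986 + 3413 = 13224 m/s.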